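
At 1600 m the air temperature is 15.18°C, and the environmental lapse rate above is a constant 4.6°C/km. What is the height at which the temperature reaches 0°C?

Height above start = (15.18 − 0) / 4.6 = 3.3 km
Altitude = 1600 m + 3300 m = 4900 m

4900 m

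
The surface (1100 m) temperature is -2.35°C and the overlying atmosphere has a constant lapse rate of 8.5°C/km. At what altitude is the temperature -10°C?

2000 m

Height above start = (-2.35 − (-10)) / 8.5 = 0.9 km
Altitude = 1100 m + 900 m = 2000 m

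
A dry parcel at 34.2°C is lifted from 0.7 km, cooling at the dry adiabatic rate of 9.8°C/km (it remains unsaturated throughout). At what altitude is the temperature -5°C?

4.7 km

Height above start = (34.2 − (-5)) / 9.8 = 4 km
Altitude = 700 m + 4000 m = 4700 m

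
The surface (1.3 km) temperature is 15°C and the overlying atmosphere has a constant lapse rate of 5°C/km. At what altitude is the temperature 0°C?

Height above start = (15 − 0) / 5 = 3 km
Altitude = 1300 m + 3000 m = 4300 m

4.3 km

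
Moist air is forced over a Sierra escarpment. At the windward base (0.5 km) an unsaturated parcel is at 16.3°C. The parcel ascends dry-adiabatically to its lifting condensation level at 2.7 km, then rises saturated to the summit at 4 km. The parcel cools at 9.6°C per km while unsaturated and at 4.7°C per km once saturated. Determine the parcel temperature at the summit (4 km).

-10.93°C

500 → 2700 m (dry, 9.6°C/km): ΔT = -9.6 × 2.2 = -21.12°C → T = -4.82°C
2700 → 4000 m (saturated, 4.7°C/km): ΔT = -4.7 × 1.3 = -6.11°C → T = -10.93°C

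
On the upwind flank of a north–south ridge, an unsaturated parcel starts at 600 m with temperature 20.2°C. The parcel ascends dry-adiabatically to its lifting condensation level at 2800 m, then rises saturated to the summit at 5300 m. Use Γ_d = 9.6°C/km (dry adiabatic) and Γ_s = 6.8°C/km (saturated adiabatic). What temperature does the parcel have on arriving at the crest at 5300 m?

-17.92°C

600–2800 m, dry: Δz = 2.2 km ⇒ ΔT = -21.12°C; T = -0.92°C
2800–5300 m, saturated: Δz = 2.5 km ⇒ ΔT = -17°C; T = -17.92°C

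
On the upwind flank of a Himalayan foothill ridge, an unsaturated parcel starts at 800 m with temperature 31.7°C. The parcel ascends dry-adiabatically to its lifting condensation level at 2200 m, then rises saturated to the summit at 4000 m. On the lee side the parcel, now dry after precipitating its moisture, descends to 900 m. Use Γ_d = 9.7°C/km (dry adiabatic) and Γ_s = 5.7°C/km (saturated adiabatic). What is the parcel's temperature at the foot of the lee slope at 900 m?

37.93°C

Dry to 2200 m: -9.7 × 1.4 km = -13.58°C, so T = 18.12°C.
Saturated to 4000 m: -5.7 × 1.8 km = -10.26°C, so T = 7.86°C.
Dry descent to 900 m: +9.7 × 3.1 km = +30.07°C, so T = 37.93°C.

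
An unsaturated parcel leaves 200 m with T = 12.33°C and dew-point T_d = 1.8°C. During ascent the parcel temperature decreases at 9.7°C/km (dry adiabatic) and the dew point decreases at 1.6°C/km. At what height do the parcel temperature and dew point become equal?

T and T_d converge at 9.7 − 1.6 = 8.1°C per km
Height above start = (12.33 − 1.8) / 8.1 = 1.3 km
LCL altitude = 200 m + 1300 m = 1500 m

1500 m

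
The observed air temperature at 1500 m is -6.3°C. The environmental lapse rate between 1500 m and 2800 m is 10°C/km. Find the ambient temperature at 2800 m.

1500–2800 m, environmental: Δz = 1.3 km ⇒ ΔT = -13°C; T = -19.3°C

-19.3°C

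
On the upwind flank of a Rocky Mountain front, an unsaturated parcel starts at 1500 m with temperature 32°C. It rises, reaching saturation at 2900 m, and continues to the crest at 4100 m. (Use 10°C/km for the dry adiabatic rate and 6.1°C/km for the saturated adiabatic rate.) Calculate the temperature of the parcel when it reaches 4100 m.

10.68°C

From 1500 m to 2900 m (dry): cools by 10 × 1.4 = 14°C, giving 18°C.
From 2900 m to 4100 m (saturated): cools by 6.1 × 1.2 = 7.32°C, giving 10.68°C.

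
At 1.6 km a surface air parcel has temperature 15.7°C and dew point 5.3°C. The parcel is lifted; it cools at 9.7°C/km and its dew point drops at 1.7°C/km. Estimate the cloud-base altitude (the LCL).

2.9 km

T and T_d converge at 9.7 − 1.7 = 8°C per km
Height above start = (15.7 − 5.3) / 8 = 1.3 km
LCL altitude = 1600 m + 1300 m = 2900 m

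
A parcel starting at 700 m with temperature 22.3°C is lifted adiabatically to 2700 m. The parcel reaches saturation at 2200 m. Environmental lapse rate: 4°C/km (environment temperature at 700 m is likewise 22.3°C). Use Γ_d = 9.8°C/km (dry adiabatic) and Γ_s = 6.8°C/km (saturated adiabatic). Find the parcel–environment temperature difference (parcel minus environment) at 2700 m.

Parcel:
  From 700 m to 2200 m (dry): cools by 9.8 × 1.5 = 14.7°C, giving 7.6°C.
  From 2200 m to 2700 m (saturated): cools by 6.8 × 0.5 = 3.4°C, giving 4.2°C.
Environment:
  From 700 m to 2700 m (environment): cools by 4 × 2 = 8°C, giving 14.3°C.
T_parcel − T_env = 4.2 − 14.3 = -10.1°C

-10.1°C (parcel cooler than environment)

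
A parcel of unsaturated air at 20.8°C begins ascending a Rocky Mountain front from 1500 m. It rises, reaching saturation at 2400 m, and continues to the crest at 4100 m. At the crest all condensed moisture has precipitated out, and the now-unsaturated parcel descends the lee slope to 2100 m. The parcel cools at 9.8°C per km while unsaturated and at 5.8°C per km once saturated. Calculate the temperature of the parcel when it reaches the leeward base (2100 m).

21.72°C

From 1500 m to 2400 m (dry): cools by 9.8 × 0.9 = 8.82°C, giving 11.98°C.
From 2400 m to 4100 m (saturated): cools by 5.8 × 1.7 = 9.86°C, giving 2.12°C.
From 4100 m to 2100 m (dry descent): warms by 9.8 × 2 = 19.6°C, giving 21.72°C.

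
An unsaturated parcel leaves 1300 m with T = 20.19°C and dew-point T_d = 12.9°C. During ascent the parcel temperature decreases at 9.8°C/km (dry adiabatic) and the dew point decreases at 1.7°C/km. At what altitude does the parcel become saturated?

T and T_d converge at 9.8 − 1.7 = 8.1°C per km
Height above start = (20.19 − 12.9) / 8.1 = 0.9 km
LCL altitude = 1300 m + 900 m = 2200 m

2200 m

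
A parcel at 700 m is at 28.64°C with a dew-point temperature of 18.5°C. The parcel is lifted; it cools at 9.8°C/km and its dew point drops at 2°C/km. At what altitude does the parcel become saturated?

T and T_d converge at 9.8 − 2 = 7.8°C per km
Height above start = (28.64 − 18.5) / 7.8 = 1.3 km
LCL altitude = 700 m + 1300 m = 2000 m

2000 m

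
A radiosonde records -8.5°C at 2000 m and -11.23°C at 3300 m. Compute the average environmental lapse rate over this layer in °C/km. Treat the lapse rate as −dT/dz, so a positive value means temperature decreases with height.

2.1°C/km

Γ = −ΔT/Δz = (-8.5 − (-11.23)) / (3300 − 2000) m
  = 2.73°C / 1.3 km = 2.1°C/km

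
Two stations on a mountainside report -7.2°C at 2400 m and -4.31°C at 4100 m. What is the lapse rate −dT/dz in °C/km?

Γ = −ΔT/Δz = (-7.2 − (-4.31)) / (4100 − 2400) m
  = -2.89°C / 1.7 km = -1.7°C/km

-1.7°C/km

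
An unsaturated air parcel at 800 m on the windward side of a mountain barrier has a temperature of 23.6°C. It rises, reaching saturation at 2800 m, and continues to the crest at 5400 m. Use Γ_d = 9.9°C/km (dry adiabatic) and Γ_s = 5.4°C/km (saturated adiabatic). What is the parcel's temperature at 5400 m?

From 800 m to 2800 m (dry): cools by 9.9 × 2 = 19.8°C, giving 3.8°C.
From 2800 m to 5400 m (saturated): cools by 5.4 × 2.6 = 14.04°C, giving -10.24°C.

-10.24°C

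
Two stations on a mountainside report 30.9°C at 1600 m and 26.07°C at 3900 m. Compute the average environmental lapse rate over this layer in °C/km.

Γ = −ΔT/Δz = (30.9 − 26.07) / (3900 − 1600) m
  = 4.83°C / 2.3 km = 2.1°C/km

2.1°C/km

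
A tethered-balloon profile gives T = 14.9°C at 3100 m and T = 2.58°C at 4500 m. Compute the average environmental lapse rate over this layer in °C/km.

Γ = −ΔT/Δz = (14.9 − 2.58) / (4500 − 3100) m
  = 12.32°C / 1.4 km = 8.8°C/km

8.8°C/km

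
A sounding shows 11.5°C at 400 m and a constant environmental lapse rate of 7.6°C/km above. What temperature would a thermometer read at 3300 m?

Environmental to 3300 m: -7.6 × 2.9 km = -22.04°C, so T = -10.54°C.

-10.54°C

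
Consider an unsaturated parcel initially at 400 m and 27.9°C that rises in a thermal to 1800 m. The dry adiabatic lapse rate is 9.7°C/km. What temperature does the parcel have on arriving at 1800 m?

14.32°C

400–1800 m, dry adiabatic: Δz = 1.4 km ⇒ ΔT = -13.58°C; T = 14.32°C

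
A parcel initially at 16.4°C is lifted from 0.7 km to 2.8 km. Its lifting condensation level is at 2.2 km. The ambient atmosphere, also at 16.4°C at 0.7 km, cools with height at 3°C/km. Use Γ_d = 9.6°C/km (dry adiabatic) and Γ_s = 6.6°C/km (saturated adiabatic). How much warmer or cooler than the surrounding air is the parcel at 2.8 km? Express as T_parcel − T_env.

Parcel:
  Dry to 2200 m: -9.6 × 1.5 km = -14.4°C, so T = 2°C.
  Saturated to 2800 m: -6.6 × 0.6 km = -3.96°C, so T = -1.96°C.
Environment:
  Environment to 2800 m: -3 × 2.1 km = -6.3°C, so T = 10.1°C.
T_parcel − T_env = -1.96 − 10.1 = -12.06°C

-12.06°C (parcel cooler than environment)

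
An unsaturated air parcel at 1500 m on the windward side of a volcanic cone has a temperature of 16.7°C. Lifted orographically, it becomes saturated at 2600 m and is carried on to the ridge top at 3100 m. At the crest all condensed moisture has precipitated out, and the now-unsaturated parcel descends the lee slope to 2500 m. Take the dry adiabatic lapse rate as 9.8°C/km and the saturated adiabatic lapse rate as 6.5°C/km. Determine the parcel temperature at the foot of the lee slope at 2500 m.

8.55°C

1500–2600 m, dry: Δz = 1.1 km ⇒ ΔT = -10.78°C; T = 5.92°C
2600–3100 m, saturated: Δz = 0.5 km ⇒ ΔT = -3.25°C; T = 2.67°C
3100–2500 m, dry descent: Δz = 0.6 km ⇒ ΔT = +5.88°C; T = 8.55°C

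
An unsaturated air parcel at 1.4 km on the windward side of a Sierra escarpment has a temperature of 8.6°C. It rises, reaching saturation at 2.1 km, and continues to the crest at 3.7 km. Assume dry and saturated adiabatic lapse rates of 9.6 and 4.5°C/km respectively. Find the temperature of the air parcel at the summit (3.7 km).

From 1400 m to 2100 m (dry): cools by 9.6 × 0.7 = 6.72°C, giving 1.88°C.
From 2100 m to 3700 m (saturated): cools by 4.5 × 1.6 = 7.2°C, giving -5.32°C.

-5.32°C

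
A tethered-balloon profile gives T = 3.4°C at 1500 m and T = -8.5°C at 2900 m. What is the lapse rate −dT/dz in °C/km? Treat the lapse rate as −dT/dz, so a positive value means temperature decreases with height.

8.5°C/km

Γ = −ΔT/Δz = (3.4 − (-8.5)) / (2900 − 1500) m
  = 11.9°C / 1.4 km = 8.5°C/km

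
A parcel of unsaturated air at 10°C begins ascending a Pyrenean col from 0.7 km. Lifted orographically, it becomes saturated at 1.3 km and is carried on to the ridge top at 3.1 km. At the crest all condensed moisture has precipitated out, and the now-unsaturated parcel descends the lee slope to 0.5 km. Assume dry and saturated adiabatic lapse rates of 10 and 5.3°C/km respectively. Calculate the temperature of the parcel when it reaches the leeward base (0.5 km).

20.46°C

Dry to 1300 m: -10 × 0.6 km = -6°C, so T = 4°C.
Saturated to 3100 m: -5.3 × 1.8 km = -9.54°C, so T = -5.54°C.
Dry descent to 500 m: +10 × 2.6 km = +26°C, so T = 20.46°C.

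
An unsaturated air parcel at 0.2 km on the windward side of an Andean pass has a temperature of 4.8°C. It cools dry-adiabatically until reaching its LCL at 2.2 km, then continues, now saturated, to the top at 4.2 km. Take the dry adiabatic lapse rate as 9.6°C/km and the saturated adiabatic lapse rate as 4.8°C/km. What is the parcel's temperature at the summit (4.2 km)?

From 200 m to 2200 m (dry): cools by 9.6 × 2 = 19.2°C, giving -14.4°C.
From 2200 m to 4200 m (saturated): cools by 4.8 × 2 = 9.6°C, giving -24°C.

-24°C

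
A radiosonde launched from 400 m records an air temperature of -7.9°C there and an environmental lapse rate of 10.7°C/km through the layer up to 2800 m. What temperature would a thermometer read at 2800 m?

-33.58°C

Environmental to 2800 m: -10.7 × 2.4 km = -25.68°C, so T = -33.58°C.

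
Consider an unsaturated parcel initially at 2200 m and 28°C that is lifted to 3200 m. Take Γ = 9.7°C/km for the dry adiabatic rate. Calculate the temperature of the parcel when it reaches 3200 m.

2200–3200 m, dry adiabatic: Δz = 1 km ⇒ ΔT = -9.7°C; T = 18.3°C

18.3°C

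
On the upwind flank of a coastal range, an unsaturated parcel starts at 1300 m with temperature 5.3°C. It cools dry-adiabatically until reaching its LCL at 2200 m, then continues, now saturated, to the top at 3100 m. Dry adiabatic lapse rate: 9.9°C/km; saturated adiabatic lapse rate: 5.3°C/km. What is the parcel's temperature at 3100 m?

-8.38°C

Dry to 2200 m: -9.9 × 0.9 km = -8.91°C, so T = -3.61°C.
Saturated to 3100 m: -5.3 × 0.9 km = -4.77°C, so T = -8.38°C.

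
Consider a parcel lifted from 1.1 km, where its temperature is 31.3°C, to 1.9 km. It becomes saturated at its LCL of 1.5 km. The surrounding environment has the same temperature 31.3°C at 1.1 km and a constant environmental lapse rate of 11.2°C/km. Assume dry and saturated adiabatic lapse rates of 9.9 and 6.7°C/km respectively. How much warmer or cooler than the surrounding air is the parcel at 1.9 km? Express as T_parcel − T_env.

+2.32°C (parcel warmer than environment)

Parcel:
  1100–1500 m, dry: Δz = 0.4 km ⇒ ΔT = -3.96°C; T = 27.34°C
  1500–1900 m, saturated: Δz = 0.4 km ⇒ ΔT = -2.68°C; T = 24.66°C
Environment:
  1100–1900 m, environment: Δz = 0.8 km ⇒ ΔT = -8.96°C; T = 22.34°C
T_parcel − T_env = 24.66 − 22.34 = +2.32°C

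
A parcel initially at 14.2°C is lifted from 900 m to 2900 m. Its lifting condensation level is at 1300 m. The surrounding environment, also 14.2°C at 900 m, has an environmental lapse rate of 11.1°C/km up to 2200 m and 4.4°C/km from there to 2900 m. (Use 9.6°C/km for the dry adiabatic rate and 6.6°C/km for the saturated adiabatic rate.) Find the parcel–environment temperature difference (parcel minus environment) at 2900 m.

+3.11°C (parcel warmer than environment)

Parcel:
  From 900 m to 1300 m (dry): cools by 9.6 × 0.4 = 3.84°C, giving 10.36°C.
  From 1300 m to 2900 m (saturated): cools by 6.6 × 1.6 = 10.56°C, giving -0.2°C.
Environment:
  From 900 m to 2200 m (environment, lower layer): cools by 11.1 × 1.3 = 14.43°C, giving -0.23°C.
  From 2200 m to 2900 m (environment, upper layer): cools by 4.4 × 0.7 = 3.08°C, giving -3.31°C.
T_parcel − T_env = -0.2 − (-3.31) = +3.11°C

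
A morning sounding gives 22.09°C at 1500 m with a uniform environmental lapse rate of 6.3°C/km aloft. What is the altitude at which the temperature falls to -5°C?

5800 m

Height above start = (22.09 − (-5)) / 6.3 = 4.3 km
Altitude = 1500 m + 4300 m = 5800 m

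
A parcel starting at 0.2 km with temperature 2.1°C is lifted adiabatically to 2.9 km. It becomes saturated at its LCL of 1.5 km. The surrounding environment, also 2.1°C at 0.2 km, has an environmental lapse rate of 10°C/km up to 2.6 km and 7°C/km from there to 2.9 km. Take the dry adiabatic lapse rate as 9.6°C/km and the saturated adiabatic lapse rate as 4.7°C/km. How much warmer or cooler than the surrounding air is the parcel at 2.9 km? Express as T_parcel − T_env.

+7.04°C (parcel warmer than environment)

Parcel:
  Dry to 1500 m: -9.6 × 1.3 km = -12.48°C, so T = -10.38°C.
  Saturated to 2900 m: -4.7 × 1.4 km = -6.58°C, so T = -16.96°C.
Environment:
  Environment, lower layer to 2600 m: -10 × 2.4 km = -24°C, so T = -21.9°C.
  Environment, upper layer to 2900 m: -7 × 0.3 km = -2.1°C, so T = -24°C.
T_parcel − T_env = -16.96 − (-24) = +7.04°C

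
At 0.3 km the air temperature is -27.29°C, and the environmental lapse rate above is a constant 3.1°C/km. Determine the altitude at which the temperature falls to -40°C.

Height above start = (-27.29 − (-40)) / 3.1 = 4.1 km
Altitude = 300 m + 4100 m = 4400 m

4.4 km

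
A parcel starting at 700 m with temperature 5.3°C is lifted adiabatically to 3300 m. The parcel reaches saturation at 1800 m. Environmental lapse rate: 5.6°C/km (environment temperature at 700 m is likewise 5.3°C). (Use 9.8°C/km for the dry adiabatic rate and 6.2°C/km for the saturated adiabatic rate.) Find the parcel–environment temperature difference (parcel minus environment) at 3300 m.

-5.52°C (parcel cooler than environment)

Parcel:
  700 → 1800 m (dry, 9.8°C/km): ΔT = -9.8 × 1.1 = -10.78°C → T = -5.48°C
  1800 → 3300 m (saturated, 6.2°C/km): ΔT = -6.2 × 1.5 = -9.3°C → T = -14.78°C
Environment:
  700 → 3300 m (environment, 5.6°C/km): ΔT = -5.6 × 2.6 = -14.56°C → T = -9.26°C
T_parcel − T_env = -14.78 − (-9.26) = -5.52°C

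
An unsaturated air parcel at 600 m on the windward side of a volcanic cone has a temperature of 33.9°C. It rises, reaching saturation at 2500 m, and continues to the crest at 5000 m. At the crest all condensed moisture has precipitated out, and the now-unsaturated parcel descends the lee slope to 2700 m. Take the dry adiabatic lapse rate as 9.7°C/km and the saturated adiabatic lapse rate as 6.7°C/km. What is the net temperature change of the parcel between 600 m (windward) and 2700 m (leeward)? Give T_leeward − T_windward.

-12.87°C

600–2500 m, dry: Δz = 1.9 km ⇒ ΔT = -18.43°C; T = 15.47°C
2500–5000 m, saturated: Δz = 2.5 km ⇒ ΔT = -16.75°C; T = -1.28°C
5000–2700 m, dry descent: Δz = 2.3 km ⇒ ΔT = +22.31°C; T = 21.03°C
Net change vs windward start: 21.03 − 33.9 = -12.87°C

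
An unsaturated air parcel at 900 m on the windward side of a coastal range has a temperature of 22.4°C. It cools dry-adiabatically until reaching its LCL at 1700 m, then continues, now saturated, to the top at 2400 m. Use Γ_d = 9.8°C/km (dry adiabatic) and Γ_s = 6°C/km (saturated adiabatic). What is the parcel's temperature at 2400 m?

Dry to 1700 m: -9.8 × 0.8 km = -7.84°C, so T = 14.56°C.
Saturated to 2400 m: -6 × 0.7 km = -4.2°C, so T = 10.36°C.

10.36°C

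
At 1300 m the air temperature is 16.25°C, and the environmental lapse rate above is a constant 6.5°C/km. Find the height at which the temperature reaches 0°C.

Height above start = (16.25 − 0) / 6.5 = 2.5 km
Altitude = 1300 m + 2500 m = 3800 m

3800 m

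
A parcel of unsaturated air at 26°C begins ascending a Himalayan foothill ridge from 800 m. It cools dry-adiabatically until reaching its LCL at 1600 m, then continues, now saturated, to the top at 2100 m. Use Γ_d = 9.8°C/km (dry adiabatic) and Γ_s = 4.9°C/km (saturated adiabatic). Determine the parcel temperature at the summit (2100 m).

Dry to 1600 m: -9.8 × 0.8 km = -7.84°C, so T = 18.16°C.
Saturated to 2100 m: -4.9 × 0.5 km = -2.45°C, so T = 15.71°C.

15.71°C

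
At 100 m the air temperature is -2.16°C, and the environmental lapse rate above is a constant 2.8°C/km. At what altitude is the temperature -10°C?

2900 m

Height above start = (-2.16 − (-10)) / 2.8 = 2.8 km
Altitude = 100 m + 2800 m = 2900 m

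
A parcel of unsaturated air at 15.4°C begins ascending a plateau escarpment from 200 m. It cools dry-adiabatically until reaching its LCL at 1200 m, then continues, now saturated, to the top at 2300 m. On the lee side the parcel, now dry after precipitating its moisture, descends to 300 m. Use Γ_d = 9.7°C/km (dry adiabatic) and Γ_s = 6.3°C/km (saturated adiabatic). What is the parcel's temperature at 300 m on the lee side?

18.17°C

200 → 1200 m (dry, 9.7°C/km): ΔT = -9.7 × 1 = -9.7°C → T = 5.7°C
1200 → 2300 m (saturated, 6.3°C/km): ΔT = -6.3 × 1.1 = -6.93°C → T = -1.23°C
2300 → 300 m (dry descent, 9.7°C/km): ΔT = +9.7 × 2 = +19.4°C → T = 18.17°C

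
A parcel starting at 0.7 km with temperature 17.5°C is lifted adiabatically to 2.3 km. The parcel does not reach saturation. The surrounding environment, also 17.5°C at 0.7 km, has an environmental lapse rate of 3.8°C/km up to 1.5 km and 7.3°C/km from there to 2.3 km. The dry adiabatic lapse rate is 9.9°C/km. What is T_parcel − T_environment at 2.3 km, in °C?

Parcel:
  From 700 m to 2300 m (dry): cools by 9.9 × 1.6 = 15.84°C, giving 1.66°C.
Environment:
  From 700 m to 1500 m (environment, lower layer): cools by 3.8 × 0.8 = 3.04°C, giving 14.46°C.
  From 1500 m to 2300 m (environment, upper layer): cools by 7.3 × 0.8 = 5.84°C, giving 8.62°C.
T_parcel − T_env = 1.66 − 8.62 = -6.96°C

-6.96°C (parcel cooler than environment)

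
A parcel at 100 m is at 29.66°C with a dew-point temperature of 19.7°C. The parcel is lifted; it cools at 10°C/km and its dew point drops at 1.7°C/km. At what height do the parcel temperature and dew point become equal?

1300 m

T and T_d converge at 10 − 1.7 = 8.3°C per km
Height above start = (29.66 − 19.7) / 8.3 = 1.2 km
LCL altitude = 100 m + 1200 m = 1300 m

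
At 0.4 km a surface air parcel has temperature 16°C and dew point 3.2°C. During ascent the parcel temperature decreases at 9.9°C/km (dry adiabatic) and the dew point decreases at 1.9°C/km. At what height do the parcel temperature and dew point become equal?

T and T_d converge at 9.9 − 1.9 = 8°C per km
Height above start = (16 − 3.2) / 8 = 1.6 km
LCL altitude = 400 m + 1600 m = 2000 m

2 km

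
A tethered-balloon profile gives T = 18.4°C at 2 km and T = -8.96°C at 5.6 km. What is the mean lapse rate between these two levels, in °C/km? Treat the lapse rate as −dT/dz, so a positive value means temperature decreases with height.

7.6°C/km

Γ = −ΔT/Δz = (18.4 − (-8.96)) / (5600 − 2000) m
  = 27.36°C / 3.6 km = 7.6°C/km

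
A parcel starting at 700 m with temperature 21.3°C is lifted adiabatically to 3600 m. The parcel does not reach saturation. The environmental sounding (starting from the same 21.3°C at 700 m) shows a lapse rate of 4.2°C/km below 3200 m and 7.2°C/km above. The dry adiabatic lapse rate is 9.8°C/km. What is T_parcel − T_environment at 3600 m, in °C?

-15.04°C (parcel cooler than environment)

Parcel:
  Dry to 3600 m: -9.8 × 2.9 km = -28.42°C, so T = -7.12°C.
Environment:
  Environment, lower layer to 3200 m: -4.2 × 2.5 km = -10.5°C, so T = 10.8°C.
  Environment, upper layer to 3600 m: -7.2 × 0.4 km = -2.88°C, so T = 7.92°C.
T_parcel − T_env = -7.12 − 7.92 = -15.04°C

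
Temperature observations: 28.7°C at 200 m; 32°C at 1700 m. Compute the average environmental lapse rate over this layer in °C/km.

-2.2°C/km

Γ = −ΔT/Δz = (28.7 − 32) / (1700 − 200) m
  = -3.3°C / 1.5 km = -2.2°C/km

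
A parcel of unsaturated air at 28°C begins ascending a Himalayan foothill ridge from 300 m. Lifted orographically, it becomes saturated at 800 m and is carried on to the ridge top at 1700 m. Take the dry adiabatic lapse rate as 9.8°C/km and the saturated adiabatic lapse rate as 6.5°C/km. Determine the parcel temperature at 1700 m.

300–800 m, dry: Δz = 0.5 km ⇒ ΔT = -4.9°C; T = 23.1°C
800–1700 m, saturated: Δz = 0.9 km ⇒ ΔT = -5.85°C; T = 17.25°C

17.25°C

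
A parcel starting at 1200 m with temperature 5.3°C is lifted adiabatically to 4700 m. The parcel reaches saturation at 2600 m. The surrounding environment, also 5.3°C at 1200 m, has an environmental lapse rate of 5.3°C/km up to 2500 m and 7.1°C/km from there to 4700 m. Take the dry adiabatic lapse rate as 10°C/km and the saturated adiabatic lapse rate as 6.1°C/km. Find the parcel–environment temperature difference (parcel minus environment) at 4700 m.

Parcel:
  From 1200 m to 2600 m (dry): cools by 10 × 1.4 = 14°C, giving -8.7°C.
  From 2600 m to 4700 m (saturated): cools by 6.1 × 2.1 = 12.81°C, giving -21.51°C.
Environment:
  From 1200 m to 2500 m (environment, lower layer): cools by 5.3 × 1.3 = 6.89°C, giving -1.59°C.
  From 2500 m to 4700 m (environment, upper layer): cools by 7.1 × 2.2 = 15.62°C, giving -17.21°C.
T_parcel − T_env = -21.51 − (-17.21) = -4.3°C

-4.3°C (parcel cooler than environment)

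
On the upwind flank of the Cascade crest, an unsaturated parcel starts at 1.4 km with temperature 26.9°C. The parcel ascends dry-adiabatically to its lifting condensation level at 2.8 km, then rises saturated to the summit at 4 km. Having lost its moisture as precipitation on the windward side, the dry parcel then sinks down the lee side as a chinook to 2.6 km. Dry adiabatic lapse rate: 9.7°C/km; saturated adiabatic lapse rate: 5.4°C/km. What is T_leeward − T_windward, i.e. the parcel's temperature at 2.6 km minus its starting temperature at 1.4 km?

-6.48°C

1400–2800 m, dry: Δz = 1.4 km ⇒ ΔT = -13.58°C; T = 13.32°C
2800–4000 m, saturated: Δz = 1.2 km ⇒ ΔT = -6.48°C; T = 6.84°C
4000–2600 m, dry descent: Δz = 1.4 km ⇒ ΔT = +13.58°C; T = 20.42°C
Net change vs windward start: 20.42 − 26.9 = -6.48°C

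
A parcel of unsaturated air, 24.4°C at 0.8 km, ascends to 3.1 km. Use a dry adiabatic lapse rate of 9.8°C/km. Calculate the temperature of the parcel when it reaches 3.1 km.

1.86°C

From 800 m to 3100 m (dry adiabatic): cools by 9.8 × 2.3 = 22.54°C, giving 1.86°C.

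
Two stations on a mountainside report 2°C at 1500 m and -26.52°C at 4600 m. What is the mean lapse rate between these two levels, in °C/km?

Γ = −ΔT/Δz = (2 − (-26.52)) / (4600 − 1500) m
  = 28.52°C / 3.1 km = 9.2°C/km

9.2°C/km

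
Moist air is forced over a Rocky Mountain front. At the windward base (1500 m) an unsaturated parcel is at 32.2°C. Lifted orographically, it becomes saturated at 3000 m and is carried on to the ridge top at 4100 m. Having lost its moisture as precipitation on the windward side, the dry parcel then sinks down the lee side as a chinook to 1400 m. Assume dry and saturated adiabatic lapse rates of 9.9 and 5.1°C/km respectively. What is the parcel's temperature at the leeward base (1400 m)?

38.47°C

1500–3000 m, dry: Δz = 1.5 km ⇒ ΔT = -14.85°C; T = 17.35°C
3000–4100 m, saturated: Δz = 1.1 km ⇒ ΔT = -5.61°C; T = 11.74°C
4100–1400 m, dry descent: Δz = 2.7 km ⇒ ΔT = +26.73°C; T = 38.47°C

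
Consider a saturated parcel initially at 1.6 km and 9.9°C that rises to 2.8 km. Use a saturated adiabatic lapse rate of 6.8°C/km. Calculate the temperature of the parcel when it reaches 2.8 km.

1.74°C

From 1600 m to 2800 m (saturated adiabatic): cools by 6.8 × 1.2 = 8.16°C, giving 1.74°C.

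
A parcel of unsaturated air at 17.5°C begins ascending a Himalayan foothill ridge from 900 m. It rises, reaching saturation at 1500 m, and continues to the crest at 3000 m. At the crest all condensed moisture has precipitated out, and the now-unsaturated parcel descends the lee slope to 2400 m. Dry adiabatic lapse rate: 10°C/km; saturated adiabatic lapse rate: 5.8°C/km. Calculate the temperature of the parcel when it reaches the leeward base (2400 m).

8.8°C

From 900 m to 1500 m (dry): cools by 10 × 0.6 = 6°C, giving 11.5°C.
From 1500 m to 3000 m (saturated): cools by 5.8 × 1.5 = 8.7°C, giving 2.8°C.
From 3000 m to 2400 m (dry descent): warms by 10 × 0.6 = 6°C, giving 8.8°C.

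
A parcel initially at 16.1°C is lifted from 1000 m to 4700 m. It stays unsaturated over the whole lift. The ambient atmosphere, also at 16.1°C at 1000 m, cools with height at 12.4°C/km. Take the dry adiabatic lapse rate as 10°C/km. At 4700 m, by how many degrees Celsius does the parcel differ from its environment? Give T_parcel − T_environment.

Parcel:
  1000–4700 m, dry: Δz = 3.7 km ⇒ ΔT = -37°C; T = -20.9°C
Environment:
  1000–4700 m, environment: Δz = 3.7 km ⇒ ΔT = -45.88°C; T = -29.78°C
T_parcel − T_env = -20.9 − (-29.78) = +8.88°C

+8.88°C (parcel warmer than environment)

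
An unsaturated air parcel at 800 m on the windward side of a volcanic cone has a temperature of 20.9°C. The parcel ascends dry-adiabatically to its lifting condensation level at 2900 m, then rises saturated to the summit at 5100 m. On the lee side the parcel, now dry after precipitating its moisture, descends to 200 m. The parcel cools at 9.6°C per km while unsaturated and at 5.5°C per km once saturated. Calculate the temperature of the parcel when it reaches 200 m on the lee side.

35.68°C

800 → 2900 m (dry, 9.6°C/km): ΔT = -9.6 × 2.1 = -20.16°C → T = 0.74°C
2900 → 5100 m (saturated, 5.5°C/km): ΔT = -5.5 × 2.2 = -12.1°C → T = -11.36°C
5100 → 200 m (dry descent, 9.6°C/km): ΔT = +9.6 × 4.9 = +47.04°C → T = 35.68°C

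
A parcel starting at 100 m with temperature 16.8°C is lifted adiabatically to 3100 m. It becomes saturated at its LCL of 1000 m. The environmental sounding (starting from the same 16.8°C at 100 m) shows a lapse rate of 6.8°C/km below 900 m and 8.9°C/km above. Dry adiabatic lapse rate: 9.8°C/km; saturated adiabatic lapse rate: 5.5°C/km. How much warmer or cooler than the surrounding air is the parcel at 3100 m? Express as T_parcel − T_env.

+4.65°C (parcel warmer than environment)

Parcel:
  100–1000 m, dry: Δz = 0.9 km ⇒ ΔT = -8.82°C; T = 7.98°C
  1000–3100 m, saturated: Δz = 2.1 km ⇒ ΔT = -11.55°C; T = -3.57°C
Environment:
  100–900 m, environment, lower layer: Δz = 0.8 km ⇒ ΔT = -5.44°C; T = 11.36°C
  900–3100 m, environment, upper layer: Δz = 2.2 km ⇒ ΔT = -19.58°C; T = -8.22°C
T_parcel − T_env = -3.57 − (-8.22) = +4.65°C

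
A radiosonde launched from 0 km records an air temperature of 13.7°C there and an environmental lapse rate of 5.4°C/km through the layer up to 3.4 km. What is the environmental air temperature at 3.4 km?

-4.66°C

Environmental to 3400 m: -5.4 × 3.4 km = -18.36°C, so T = -4.66°C.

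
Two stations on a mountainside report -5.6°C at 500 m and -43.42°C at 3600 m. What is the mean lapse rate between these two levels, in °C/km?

Γ = −ΔT/Δz = (-5.6 − (-43.42)) / (3600 − 500) m
  = 37.82°C / 3.1 km = 12.2°C/km

12.2°C/km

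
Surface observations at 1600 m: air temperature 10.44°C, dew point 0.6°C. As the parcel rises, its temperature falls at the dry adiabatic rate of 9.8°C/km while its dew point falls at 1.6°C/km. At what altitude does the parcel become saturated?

T and T_d converge at 9.8 − 1.6 = 8.2°C per km
Height above start = (10.44 − 0.6) / 8.2 = 1.2 km
LCL altitude = 1600 m + 1200 m = 2800 m

2800 m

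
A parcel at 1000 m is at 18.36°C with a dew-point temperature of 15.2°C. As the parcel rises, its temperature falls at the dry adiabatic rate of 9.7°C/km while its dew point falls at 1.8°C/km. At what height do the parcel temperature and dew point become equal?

T and T_d converge at 9.7 − 1.8 = 7.9°C per km
Height above start = (18.36 − 15.2) / 7.9 = 0.4 km
LCL altitude = 1000 m + 400 m = 1400 m

1400 m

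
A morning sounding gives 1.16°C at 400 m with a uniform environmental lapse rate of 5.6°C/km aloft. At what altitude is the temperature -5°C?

1500 m

Height above start = (1.16 − (-5)) / 5.6 = 1.1 km
Altitude = 400 m + 1100 m = 1500 m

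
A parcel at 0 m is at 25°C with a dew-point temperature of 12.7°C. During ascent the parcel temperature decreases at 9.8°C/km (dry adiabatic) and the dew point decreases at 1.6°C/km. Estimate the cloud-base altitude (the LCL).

T and T_d converge at 9.8 − 1.6 = 8.2°C per km
Height above start = (25 − 12.7) / 8.2 = 1.5 km
LCL altitude = 0 m + 1500 m = 1500 m

1500 m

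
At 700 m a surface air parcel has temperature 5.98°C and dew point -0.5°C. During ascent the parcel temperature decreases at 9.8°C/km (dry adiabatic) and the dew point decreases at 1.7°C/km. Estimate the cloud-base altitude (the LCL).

T and T_d converge at 9.8 − 1.7 = 8.1°C per km
Height above start = (5.98 − (-0.5)) / 8.1 = 0.8 km
LCL altitude = 700 m + 800 m = 1500 m

1500 m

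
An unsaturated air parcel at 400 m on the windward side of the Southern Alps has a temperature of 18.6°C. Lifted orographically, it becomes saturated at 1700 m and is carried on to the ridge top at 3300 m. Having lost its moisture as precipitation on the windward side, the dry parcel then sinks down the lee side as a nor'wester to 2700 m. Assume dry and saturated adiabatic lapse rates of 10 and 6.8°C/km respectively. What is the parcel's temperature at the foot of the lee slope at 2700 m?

0.72°C

Dry to 1700 m: -10 × 1.3 km = -13°C, so T = 5.6°C.
Saturated to 3300 m: -6.8 × 1.6 km = -10.88°C, so T = -5.28°C.
Dry descent to 2700 m: +10 × 0.6 km = +6°C, so T = 0.72°C.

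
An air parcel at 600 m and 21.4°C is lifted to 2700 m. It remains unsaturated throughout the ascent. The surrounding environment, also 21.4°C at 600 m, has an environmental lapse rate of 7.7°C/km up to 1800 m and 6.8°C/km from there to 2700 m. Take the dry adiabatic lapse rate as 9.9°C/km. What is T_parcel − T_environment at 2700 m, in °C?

-5.43°C (parcel cooler than environment)

Parcel:
  Dry to 2700 m: -9.9 × 2.1 km = -20.79°C, so T = 0.61°C.
Environment:
  Environment, lower layer to 1800 m: -7.7 × 1.2 km = -9.24°C, so T = 12.16°C.
  Environment, upper layer to 2700 m: -6.8 × 0.9 km = -6.12°C, so T = 6.04°C.
T_parcel − T_env = 0.61 − 6.04 = -5.43°C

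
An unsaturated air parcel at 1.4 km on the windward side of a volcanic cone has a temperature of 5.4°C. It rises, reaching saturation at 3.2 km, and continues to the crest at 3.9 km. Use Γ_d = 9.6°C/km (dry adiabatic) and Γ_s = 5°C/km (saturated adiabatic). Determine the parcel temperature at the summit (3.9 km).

-15.38°C

From 1400 m to 3200 m (dry): cools by 9.6 × 1.8 = 17.28°C, giving -11.88°C.
From 3200 m to 3900 m (saturated): cools by 5 × 0.7 = 3.5°C, giving -15.38°C.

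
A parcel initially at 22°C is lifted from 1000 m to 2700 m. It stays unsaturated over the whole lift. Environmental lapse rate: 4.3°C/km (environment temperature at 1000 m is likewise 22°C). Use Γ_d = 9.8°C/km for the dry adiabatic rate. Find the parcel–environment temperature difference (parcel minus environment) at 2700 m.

-9.35°C (parcel cooler than environment)

Parcel:
  Dry to 2700 m: -9.8 × 1.7 km = -16.66°C, so T = 5.34°C.
Environment:
  Environment to 2700 m: -4.3 × 1.7 km = -7.31°C, so T = 14.69°C.
T_parcel − T_env = 5.34 − 14.69 = -9.35°C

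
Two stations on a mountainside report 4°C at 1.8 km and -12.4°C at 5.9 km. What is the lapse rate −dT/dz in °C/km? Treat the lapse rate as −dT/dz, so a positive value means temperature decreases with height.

4°C/km

Γ = −ΔT/Δz = (4 − (-12.4)) / (5900 − 1800) m
  = 16.4°C / 4.1 km = 4°C/km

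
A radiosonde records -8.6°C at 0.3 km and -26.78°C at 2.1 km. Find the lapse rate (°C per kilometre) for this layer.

Γ = −ΔT/Δz = (-8.6 − (-26.78)) / (2100 − 300) m
  = 18.18°C / 1.8 km = 10.1°C/km

10.1°C/km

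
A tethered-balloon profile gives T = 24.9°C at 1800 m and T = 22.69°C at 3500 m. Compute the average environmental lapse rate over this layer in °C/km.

Γ = −ΔT/Δz = (24.9 − 22.69) / (3500 − 1800) m
  = 2.21°C / 1.7 km = 1.3°C/km

1.3°C/km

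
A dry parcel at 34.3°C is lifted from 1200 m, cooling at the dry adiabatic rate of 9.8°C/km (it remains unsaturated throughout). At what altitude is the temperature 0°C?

4700 m

Height above start = (34.3 − 0) / 9.8 = 3.5 km
Altitude = 1200 m + 3500 m = 4700 m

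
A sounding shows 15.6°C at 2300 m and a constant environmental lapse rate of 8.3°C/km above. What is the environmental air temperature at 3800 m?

3.15°C

Environmental to 3800 m: -8.3 × 1.5 km = -12.45°C, so T = 3.15°C.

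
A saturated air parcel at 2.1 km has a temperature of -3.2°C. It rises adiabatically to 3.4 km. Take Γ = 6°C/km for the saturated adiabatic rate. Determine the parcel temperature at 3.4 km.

From 2100 m to 3400 m (saturated adiabatic): cools by 6 × 1.3 = 7.8°C, giving -11°C.

-11°C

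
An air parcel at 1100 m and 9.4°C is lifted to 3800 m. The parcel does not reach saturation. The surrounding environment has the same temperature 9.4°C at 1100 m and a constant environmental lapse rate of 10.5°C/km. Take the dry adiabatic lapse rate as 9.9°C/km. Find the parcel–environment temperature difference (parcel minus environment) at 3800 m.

+1.62°C (parcel warmer than environment)

Parcel:
  1100–3800 m, dry: Δz = 2.7 km ⇒ ΔT = -26.73°C; T = -17.33°C
Environment:
  1100–3800 m, environment: Δz = 2.7 km ⇒ ΔT = -28.35°C; T = -18.95°C
T_parcel − T_env = -17.33 − (-18.95) = +1.62°C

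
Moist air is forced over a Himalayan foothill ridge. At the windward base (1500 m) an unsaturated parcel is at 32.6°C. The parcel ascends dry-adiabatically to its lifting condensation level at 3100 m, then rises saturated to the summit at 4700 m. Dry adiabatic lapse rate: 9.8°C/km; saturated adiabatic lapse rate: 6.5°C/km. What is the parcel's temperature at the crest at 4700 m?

6.52°C

Dry to 3100 m: -9.8 × 1.6 km = -15.68°C, so T = 16.92°C.
Saturated to 4700 m: -6.5 × 1.6 km = -10.4°C, so T = 6.52°C.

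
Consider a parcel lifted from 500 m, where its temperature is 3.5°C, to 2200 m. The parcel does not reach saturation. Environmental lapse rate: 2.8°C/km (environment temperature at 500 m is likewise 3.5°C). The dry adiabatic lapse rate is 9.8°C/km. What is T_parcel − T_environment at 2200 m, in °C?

-11.9°C (parcel cooler than environment)

Parcel:
  500–2200 m, dry: Δz = 1.7 km ⇒ ΔT = -16.66°C; T = -13.16°C
Environment:
  500–2200 m, environment: Δz = 1.7 km ⇒ ΔT = -4.76°C; T = -1.26°C
T_parcel − T_env = -13.16 − (-1.26) = -11.9°C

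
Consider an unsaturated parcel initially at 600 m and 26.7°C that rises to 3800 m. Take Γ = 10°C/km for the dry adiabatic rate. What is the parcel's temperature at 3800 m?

-5.3°C

600 → 3800 m (dry adiabatic, 10°C/km): ΔT = -10 × 3.2 = -32°C → T = -5.3°C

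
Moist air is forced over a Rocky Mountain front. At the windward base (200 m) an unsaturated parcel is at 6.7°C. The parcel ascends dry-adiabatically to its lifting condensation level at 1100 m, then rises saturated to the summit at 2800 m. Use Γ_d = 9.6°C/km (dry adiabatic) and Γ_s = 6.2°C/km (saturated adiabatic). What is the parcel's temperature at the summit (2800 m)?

Dry to 1100 m: -9.6 × 0.9 km = -8.64°C, so T = -1.94°C.
Saturated to 2800 m: -6.2 × 1.7 km = -10.54°C, so T = -12.48°C.

-12.48°C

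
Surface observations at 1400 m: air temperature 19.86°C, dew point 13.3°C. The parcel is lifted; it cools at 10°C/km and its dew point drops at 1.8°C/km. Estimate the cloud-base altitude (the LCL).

2200 m

T and T_d converge at 10 − 1.8 = 8.2°C per km
Height above start = (19.86 − 13.3) / 8.2 = 0.8 km
LCL altitude = 1400 m + 800 m = 2200 m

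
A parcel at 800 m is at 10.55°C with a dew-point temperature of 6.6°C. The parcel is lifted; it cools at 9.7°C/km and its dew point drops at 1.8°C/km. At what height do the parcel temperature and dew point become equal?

T and T_d converge at 9.7 − 1.8 = 7.9°C per km
Height above start = (10.55 − 6.6) / 7.9 = 0.5 km
LCL altitude = 800 m + 500 m = 1300 m

1300 m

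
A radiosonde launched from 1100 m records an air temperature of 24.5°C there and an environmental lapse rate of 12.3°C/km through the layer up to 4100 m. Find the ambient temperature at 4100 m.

-12.4°C

1100 → 4100 m (environmental, 12.3°C/km): ΔT = -12.3 × 3 = -36.9°C → T = -12.4°C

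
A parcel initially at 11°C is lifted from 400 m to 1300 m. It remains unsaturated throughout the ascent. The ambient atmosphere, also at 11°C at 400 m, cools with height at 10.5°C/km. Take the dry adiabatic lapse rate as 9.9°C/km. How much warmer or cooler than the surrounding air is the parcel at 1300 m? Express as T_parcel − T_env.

Parcel:
  From 400 m to 1300 m (dry): cools by 9.9 × 0.9 = 8.91°C, giving 2.09°C.
Environment:
  From 400 m to 1300 m (environment): cools by 10.5 × 0.9 = 9.45°C, giving 1.55°C.
T_parcel − T_env = 2.09 − 1.55 = +0.54°C

+0.54°C (parcel warmer than environment)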